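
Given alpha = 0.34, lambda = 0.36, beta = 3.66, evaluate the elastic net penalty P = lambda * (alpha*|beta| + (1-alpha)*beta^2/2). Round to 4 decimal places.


L1 component = 0.34 * |3.66| = 1.2444.
L2 component = 0.66 * 3.66^2 / 2 = 4.4205.
Penalty = 0.36 * (1.2444 + 4.4205) = 0.36 * 5.6649 = 2.0394.

2.0394


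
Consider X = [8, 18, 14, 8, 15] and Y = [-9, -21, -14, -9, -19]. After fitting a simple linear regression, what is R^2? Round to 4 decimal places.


The fitted line is Y = 0.8409 + -1.2096*X.
SSres = 7.3207, SStot = 123.2000.
R^2 = 1 - SSres/SStot = 0.9406.

0.9406


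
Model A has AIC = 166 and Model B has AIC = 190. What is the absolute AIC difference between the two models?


Compute |166 - 190| = 24.
Model A has the smaller AIC.

24


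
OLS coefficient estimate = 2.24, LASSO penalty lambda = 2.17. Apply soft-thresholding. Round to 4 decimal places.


Absolute value: |2.24| = 2.24.
Compare to lambda = 2.17.
Since |beta| > lambda, coefficient = sign(beta)*(|beta| - lambda) = 0.0700.

0.0700


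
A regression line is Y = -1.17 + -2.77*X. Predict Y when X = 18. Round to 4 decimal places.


Plug X = 18 into Y = -1.17 + -2.77*X:
Y = -1.17 + -49.8600 = -51.0300.

-51.0300


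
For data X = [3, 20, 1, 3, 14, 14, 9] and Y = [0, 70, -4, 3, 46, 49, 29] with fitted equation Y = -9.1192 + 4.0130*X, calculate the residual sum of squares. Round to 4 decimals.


For each point, residual = actual - predicted.
Residuals: [-2.9198, -1.1408, 1.1062, 0.0802, -1.0628, 1.9372, 2.0022].
Sum of squared residuals = 19.9479.

19.9479


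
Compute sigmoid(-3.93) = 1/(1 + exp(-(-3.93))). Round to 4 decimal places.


First, exp(3.9300) = 50.9070.
Then sigma(z) = 1/(1 + 50.9070) = 0.0193.

0.0193


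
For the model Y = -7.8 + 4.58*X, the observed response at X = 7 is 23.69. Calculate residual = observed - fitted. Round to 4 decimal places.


Compute yhat = -7.8 + (4.58)(7) = 24.2600.
Residual = actual - predicted = 23.69 - 24.2600 = -0.5700.

-0.5700


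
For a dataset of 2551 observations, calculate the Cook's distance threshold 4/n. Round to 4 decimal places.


Cook's distance cutoff = 4/n = 4/2551.
= 0.0016.

0.0016


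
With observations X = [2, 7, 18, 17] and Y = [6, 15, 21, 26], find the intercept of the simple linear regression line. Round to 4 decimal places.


The slope is b1 = 1.0385.
Sample means are xbar = 11.0000 and ybar = 17.0000.
Intercept: b0 = 17.0000 - (1.0385)(11.0000) = 5.5769.

5.5769


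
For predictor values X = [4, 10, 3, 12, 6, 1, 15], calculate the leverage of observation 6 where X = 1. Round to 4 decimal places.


Compute xbar = 7.2857 with n = 7 observations.
SXX = 159.4286.
Leverage = 1/7 + (1 - 7.2857)^2/159.4286 = 0.3907.

0.3907


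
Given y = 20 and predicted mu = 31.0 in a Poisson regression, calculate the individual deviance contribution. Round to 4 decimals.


y/mu = 20/31.0 = 0.645161 (approx.), and ln(20/31.0) = -0.438255.
y * ln(y/mu) = 20 * -0.438255 = -8.765100.
y - mu = -11.0.
D = 2 * (-8.765100 - -11.0) = 4.469800, which rounds to 4.4698.

4.4698


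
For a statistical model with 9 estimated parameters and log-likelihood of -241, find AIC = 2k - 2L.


AIC = 2k - 2*loglik = 2(9) - 2(-241).
= 18 + 482 = 500.

500


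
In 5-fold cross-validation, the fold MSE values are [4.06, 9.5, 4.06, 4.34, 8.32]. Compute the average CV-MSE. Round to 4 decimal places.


Add all fold MSEs: 30.2800.
Divide by k = 5: 30.2800/5 = 6.0560.

6.0560


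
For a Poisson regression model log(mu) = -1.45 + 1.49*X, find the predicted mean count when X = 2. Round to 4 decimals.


eta = -1.45 + 1.49 * 2 = 1.5300.
mu = exp(1.5300) = 4.6182.

4.6182


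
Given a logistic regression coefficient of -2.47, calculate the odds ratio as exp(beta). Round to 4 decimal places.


The odds ratio is computed as:
OR = e^(-2.47) = 0.0846.

0.0846


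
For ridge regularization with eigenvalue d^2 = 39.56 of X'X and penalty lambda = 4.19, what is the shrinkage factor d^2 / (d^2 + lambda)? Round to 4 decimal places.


Compute the denominator: 39.56 + 4.19 = 43.7500.
Shrinkage factor = 39.56 / 43.7500 = 0.9042.

0.9042


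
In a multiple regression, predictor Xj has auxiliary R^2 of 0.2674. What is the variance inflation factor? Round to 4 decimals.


Denominator: 1 - 0.2674 = 0.7326.
VIF = 1 / 0.7326 = 1.3650.

1.3650


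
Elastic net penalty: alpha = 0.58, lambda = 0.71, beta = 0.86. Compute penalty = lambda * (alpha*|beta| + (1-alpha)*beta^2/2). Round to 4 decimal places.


alpha * |beta| = 0.58 * 0.86 = 0.4988.
(1-alpha) * beta^2/2 = 0.42 * 0.7396/2 = 0.1553.
Total = 0.71 * (0.4988 + 0.1553) = 0.4644.

0.4644


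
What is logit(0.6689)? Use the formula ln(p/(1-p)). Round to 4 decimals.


Compute the odds: 0.6689/0.3311 = 2.0202.
Take the natural log: ln(2.0202) = 0.7032.

0.7032


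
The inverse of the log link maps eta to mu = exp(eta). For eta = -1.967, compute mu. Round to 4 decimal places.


Apply the inverse link:
mu = e^-1.967 = 0.1399.

0.1399


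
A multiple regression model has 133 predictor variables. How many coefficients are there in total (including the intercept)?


Each predictor gets one coefficient, plus one intercept.
Total parameters = 133 + 1 = 134.

134


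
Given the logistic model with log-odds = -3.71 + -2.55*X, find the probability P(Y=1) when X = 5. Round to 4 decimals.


z = -3.71 + -2.55 * 5 = -16.4600.
Sigmoid: P = 1 / (1 + exp(16.4600)) = 0.0000.

0.0000


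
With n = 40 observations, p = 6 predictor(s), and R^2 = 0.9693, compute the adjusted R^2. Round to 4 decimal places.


Using the formula:
(1 - 0.9693) = 0.0307.
Multiply by 39/33: 0.0307 * 39 = 1.1973, then 1.1973 / 33 = 0.0363.
Adj R^2 = 1 - 0.0363 = 0.9637.

0.9637


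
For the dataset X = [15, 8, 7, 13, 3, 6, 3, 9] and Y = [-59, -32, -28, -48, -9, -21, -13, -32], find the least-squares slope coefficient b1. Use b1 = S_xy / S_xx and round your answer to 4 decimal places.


First compute the means: xbar = 8.0000, ybar = -30.2500.
Then S_xx = sum((xi - xbar)^2) = 130.0000.
S_xy = sum((xi - xbar)(yi - ybar)) = -505.0000.
b1 = S_xy / S_xx = -505.0000 / 130.0000 = -3.8846.

-3.8846


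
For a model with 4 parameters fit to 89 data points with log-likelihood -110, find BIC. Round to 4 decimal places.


Compute k*ln(n) = 4*ln(89) = 4*4.488636 = 17.954544.
Then -2*loglik = 220.
BIC = 17.954544 + 220 = 237.954544, which rounds to 237.9545.

237.9545


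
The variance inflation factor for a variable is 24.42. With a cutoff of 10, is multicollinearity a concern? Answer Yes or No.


The threshold is 10.
VIF = 24.42 is >= 10.
Multicollinearity indication: Yes.

Yes


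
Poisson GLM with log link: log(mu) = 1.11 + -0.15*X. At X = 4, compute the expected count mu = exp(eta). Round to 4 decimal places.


eta = 1.11 + -0.15 * 4 = 0.5100.
mu = exp(0.5100) = 1.6653.

1.6653


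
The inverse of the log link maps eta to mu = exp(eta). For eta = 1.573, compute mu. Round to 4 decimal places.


mu = exp(eta) = exp(1.573).
= 4.8211.

4.8211


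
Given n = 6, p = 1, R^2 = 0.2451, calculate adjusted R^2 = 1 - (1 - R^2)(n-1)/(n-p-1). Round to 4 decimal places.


Using the formula:
(1 - 0.2451) = 0.7549.
Multiply by 5/4: 0.7549 * 5 = 3.7745, then 3.7745 / 4 = 0.9436.
Adj R^2 = 1 - 0.9436 = 0.0564.

0.0564


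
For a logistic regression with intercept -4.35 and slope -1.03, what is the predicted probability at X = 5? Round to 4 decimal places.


Compute z = -4.35 + (-1.03)(5) = -9.5000.
exp(-z) = 13359.7268.
P = 1/(1 + 13359.7268) = 0.0001.

0.0001


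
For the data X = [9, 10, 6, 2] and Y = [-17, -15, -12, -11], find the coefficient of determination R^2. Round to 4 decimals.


Fit the OLS line: b0 = -9.2645, b1 = -0.6645.
SSres = 5.6387.
SStot = 22.7500.
R^2 = 1 - 5.6387/22.7500 = 0.7521.

0.7521


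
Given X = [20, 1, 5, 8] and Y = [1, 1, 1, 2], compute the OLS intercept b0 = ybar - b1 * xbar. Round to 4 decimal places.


First find the slope: b1 = -0.0025.
Means: xbar = 8.5000, ybar = 1.2500.
b0 = ybar - b1 * xbar = 1.2500 - -0.0025 * 8.5000 = 1.2711.

1.2711


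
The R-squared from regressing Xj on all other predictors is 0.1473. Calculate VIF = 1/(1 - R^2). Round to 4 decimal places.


Denominator: 1 - 0.1473 = 0.8527.
VIF = 1 / 0.8527 = 1.1727.

1.1727


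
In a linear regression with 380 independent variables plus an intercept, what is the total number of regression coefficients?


Including the intercept, the model has 380 predictor coefficients + 1 intercept.
Total = 381.

381


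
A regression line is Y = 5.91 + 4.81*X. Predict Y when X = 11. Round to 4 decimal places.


Substitute X = 11 into the equation:
Y = 5.91 + 4.81 * 11 = 5.91 + 52.9100 = 58.8200.

58.8200


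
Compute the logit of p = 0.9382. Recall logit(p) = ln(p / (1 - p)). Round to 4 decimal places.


Compute the odds: 0.9382/0.0618 = 15.1812.
Take the natural log: ln(15.1812) = 2.7201.

2.7201


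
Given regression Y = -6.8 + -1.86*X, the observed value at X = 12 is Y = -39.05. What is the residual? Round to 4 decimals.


Compute yhat = -6.8 + (-1.86)(12) = -29.1200.
Residual = actual - predicted = -39.05 - -29.1200 = -9.9300.

-9.9300


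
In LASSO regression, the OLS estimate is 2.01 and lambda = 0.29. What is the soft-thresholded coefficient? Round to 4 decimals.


Check: |2.01| = 2.01 vs lambda = 0.29.
Since |beta| > lambda, coefficient = sign(beta)*(|beta| - lambda) = 1.7200.
Soft-thresholded coefficient = 1.7200.

1.7200


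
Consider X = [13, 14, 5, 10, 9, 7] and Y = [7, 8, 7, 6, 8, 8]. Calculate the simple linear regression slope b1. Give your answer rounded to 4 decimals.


The sample means are xbar = 9.6667 and ybar = 7.3333.
Compute S_xx = 59.3333 and S_xy = 0.6667.
Slope b1 = S_xy / S_xx = 0.6667 / 59.3333 = 0.0112.

0.0112


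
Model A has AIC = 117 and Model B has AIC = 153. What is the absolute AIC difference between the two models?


Compute |117 - 153| = 36.
Model A has the smaller AIC.

36


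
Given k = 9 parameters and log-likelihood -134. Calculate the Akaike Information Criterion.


AIC = 2*9 - 2*(-134).
= 18 + 268 = 286.

286


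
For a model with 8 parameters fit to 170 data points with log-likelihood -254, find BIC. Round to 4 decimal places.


k * ln(n) = 8 * ln(170) = 8 * 5.135798 = 41.086384.
-2 * loglik = -2 * (-254) = 508.
BIC = 41.086384 + 508 = 549.086384, which rounds to 549.0864.

549.0864


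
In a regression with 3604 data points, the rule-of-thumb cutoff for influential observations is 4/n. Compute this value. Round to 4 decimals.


Using the rule of thumb:
Threshold = 4 / 3604 = 0.0011.

0.0011


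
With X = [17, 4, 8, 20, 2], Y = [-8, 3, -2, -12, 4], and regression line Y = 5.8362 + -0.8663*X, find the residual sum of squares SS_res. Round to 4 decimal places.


For each point, residual = actual - predicted.
Residuals: [0.8909, 0.6290, -0.9058, -0.5102, -0.1036].
Sum of squared residuals = 2.2809.

2.2809


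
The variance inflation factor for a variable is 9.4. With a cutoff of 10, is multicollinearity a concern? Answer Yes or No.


The threshold is 10.
VIF = 9.4 is < 10.
Multicollinearity indication: No.

No


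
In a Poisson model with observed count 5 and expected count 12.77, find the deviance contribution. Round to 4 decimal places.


y/mu = 5/12.77 = 0.391543 (approx.), and ln(5/12.77) = -0.937661.
y * ln(y/mu) = 5 * -0.937661 = -4.688305.
y - mu = -7.77.
D = 2 * (-4.688305 - -7.77) = 6.163390, which rounds to 6.1634.

6.1634


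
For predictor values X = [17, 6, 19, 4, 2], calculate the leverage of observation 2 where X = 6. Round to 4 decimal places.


Mean of X: xbar = 9.6000.
SXX = 245.2000.
For X = 6: h = 1/5 + (6 - 9.6000)^2/245.2000 = 0.2529.

0.2529


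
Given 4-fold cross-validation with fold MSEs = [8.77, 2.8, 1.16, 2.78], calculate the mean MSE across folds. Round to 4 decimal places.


Sum of fold MSEs = 15.5100.
Average = 15.5100 / 4 = 3.8775.

3.8775


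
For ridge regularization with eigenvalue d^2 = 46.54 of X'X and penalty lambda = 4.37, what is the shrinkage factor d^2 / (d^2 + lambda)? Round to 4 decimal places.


Denominator = d^2 + lambda = 46.54 + 4.37 = 50.9100.
Shrinkage = 46.54 / 50.9100 = 0.9142.

0.9142


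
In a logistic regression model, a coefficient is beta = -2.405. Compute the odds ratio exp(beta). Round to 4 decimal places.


The odds ratio is computed as:
OR = e^(-2.405) = 0.0903.

0.0903


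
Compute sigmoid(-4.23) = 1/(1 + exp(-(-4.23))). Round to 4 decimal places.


exp(4.2300) = 68.7172.
1 + exp(-z) = 69.7172.
sigmoid = 1/69.7172 = 0.0143.

0.0143


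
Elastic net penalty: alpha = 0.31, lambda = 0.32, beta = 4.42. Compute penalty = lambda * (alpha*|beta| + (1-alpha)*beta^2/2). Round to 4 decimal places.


L1 component = 0.31 * |4.42| = 1.3702.
L2 component = 0.69 * 4.42^2 / 2 = 6.7401.
Penalty = 0.32 * (1.3702 + 6.7401) = 0.32 * 8.1103 = 2.5953.

2.5953


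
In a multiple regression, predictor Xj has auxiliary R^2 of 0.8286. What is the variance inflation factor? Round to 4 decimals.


Using VIF = 1/(1 - R^2_j):
1 - 0.8286 = 0.1714.
VIF = 5.8343.

5.8343


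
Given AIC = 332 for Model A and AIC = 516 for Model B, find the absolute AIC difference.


Absolute difference = |332 - 516| = 184.
The model with lower AIC (A) is preferred.

184


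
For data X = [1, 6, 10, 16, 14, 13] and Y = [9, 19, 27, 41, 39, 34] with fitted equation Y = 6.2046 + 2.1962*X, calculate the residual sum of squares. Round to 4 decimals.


Predicted values from Y = 6.2046 + 2.1962*X.
Residuals: [0.5992, -0.3818, -1.1666, -0.3438, 2.0486, -0.7552].
SSres = 6.7511.

6.7511


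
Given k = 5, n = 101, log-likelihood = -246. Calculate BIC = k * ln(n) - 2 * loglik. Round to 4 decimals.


Compute k*ln(n) = 5*ln(101) = 5*4.615121 = 23.075605.
Then -2*loglik = 492.
BIC = 23.075605 + 492 = 515.075605, which rounds to 515.0756.

515.0756


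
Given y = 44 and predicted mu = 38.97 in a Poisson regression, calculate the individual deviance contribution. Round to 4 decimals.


y/mu = 44/38.97 = 1.129074 (approx.), and ln(44/38.97) = 0.121398.
y * ln(y/mu) = 44 * 0.121398 = 5.341512.
y - mu = 5.03.
D = 2 * (5.341512 - 5.03) = 0.623024, which rounds to 0.6230.

0.6230


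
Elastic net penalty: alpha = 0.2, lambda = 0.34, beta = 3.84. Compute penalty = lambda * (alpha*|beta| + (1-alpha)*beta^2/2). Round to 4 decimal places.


alpha * |beta| = 0.2 * 3.84 = 0.7680.
(1-alpha) * beta^2/2 = 0.8 * 14.7456/2 = 5.8982.
Total = 0.34 * (0.7680 + 5.8982) = 2.2665.

2.2665


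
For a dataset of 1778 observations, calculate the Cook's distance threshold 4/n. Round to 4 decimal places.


Cook's distance cutoff = 4/n = 4/1778.
= 0.0022.

0.0022


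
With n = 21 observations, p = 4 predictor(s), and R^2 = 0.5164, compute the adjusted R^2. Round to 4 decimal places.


Adjusted R^2 = 1 - (1 - R^2) * (n-1)/(n-p-1).
(1 - R^2) = 0.4836.
(n-1)/(n-p-1) = 20/16.
(1 - R^2) * (n-1) = 0.4836 * 20 = 9.6720.
Divide by (n-p-1): 9.6720 / 16 = 0.6045.
Adj R^2 = 1 - 0.6045 = 0.3955.

0.3955


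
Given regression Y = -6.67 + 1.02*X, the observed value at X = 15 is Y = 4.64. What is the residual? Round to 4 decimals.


Compute yhat = -6.67 + (1.02)(15) = 8.6300.
Residual = actual - predicted = 4.64 - 8.6300 = -3.9900.

-3.9900


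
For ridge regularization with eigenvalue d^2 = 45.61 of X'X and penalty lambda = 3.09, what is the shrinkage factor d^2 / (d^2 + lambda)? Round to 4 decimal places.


Denominator = d^2 + lambda = 45.61 + 3.09 = 48.7000.
Shrinkage = 45.61 / 48.7000 = 0.9366.

0.9366


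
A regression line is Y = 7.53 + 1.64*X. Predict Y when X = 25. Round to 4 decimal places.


Substitute X = 25 into the equation:
Y = 7.53 + 1.64 * 25 = 7.53 + 41.0000 = 48.5300.

48.5300


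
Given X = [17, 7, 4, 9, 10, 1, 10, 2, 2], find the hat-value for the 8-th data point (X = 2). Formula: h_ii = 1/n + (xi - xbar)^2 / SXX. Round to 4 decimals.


n = 9, xbar = 6.8889.
SXX = sum((xi - xbar)^2) = 216.8889.
h = 1/9 + (2 - 6.8889)^2 / 216.8889 = 0.2213.

0.2213


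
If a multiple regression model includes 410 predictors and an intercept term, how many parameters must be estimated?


Including the intercept, the model has 410 predictor coefficients + 1 intercept.
Total = 411.

411


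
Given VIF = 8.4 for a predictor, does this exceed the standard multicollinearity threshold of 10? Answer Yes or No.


Check: VIF = 8.4 vs threshold = 10.
Since 8.4 < 10, the answer is No.

No


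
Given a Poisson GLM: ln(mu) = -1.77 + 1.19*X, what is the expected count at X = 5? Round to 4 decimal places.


Compute eta = -1.77 + 1.19 * 5 = 4.1800.
Apply inverse link: mu = e^4.1800 = 65.3659.

65.3659


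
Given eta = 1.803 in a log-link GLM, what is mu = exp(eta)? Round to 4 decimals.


Apply the inverse link:
mu = e^1.803 = 6.0678.

6.0678


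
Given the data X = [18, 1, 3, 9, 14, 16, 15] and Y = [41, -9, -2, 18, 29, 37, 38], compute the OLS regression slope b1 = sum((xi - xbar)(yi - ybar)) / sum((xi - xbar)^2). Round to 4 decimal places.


Calculate xbar = 10.8571, ybar = 21.7143.
S_xx = 266.8571, S_xy = 802.7143.
Using b1 = S_xy / S_xx = 802.7143 / 266.8571, we get b1 = 3.0080.

3.0080


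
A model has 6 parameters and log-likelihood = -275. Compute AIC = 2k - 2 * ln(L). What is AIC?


AIC = 2*6 - 2*(-275).
= 12 + 550 = 562.

562


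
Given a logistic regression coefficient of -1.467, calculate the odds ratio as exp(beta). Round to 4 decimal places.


Odds ratio = exp(beta) = exp(-1.467).
= 0.2306.

0.2306


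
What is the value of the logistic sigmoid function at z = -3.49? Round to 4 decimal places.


exp(3.4900) = 32.7859.
1 + exp(-z) = 33.7859.
sigmoid = 1/33.7859 = 0.0296.

0.0296


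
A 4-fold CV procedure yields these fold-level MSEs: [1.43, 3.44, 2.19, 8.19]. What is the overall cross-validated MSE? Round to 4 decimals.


Sum of fold MSEs = 15.2500.
Average = 15.2500 / 4 = 3.8125.

3.8125


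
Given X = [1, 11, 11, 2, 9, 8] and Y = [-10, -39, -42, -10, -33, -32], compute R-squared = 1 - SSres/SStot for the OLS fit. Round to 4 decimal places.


Fit the OLS line: b0 = -5.3810, b1 = -3.1837.
SSres = 12.0272.
SStot = 1005.3333.
R^2 = 1 - 12.0272/1005.3333 = 0.9880.

0.9880


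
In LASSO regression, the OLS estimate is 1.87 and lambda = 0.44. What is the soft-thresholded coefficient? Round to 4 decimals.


|beta_OLS| = 1.87.
lambda = 0.44.
Since |beta| > lambda, coefficient = sign(beta)*(|beta| - lambda) = 1.4300.
Result = 1.4300.

1.4300


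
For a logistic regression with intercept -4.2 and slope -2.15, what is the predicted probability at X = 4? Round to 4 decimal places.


z = -4.2 + -2.15 * 4 = -12.8000.
Sigmoid: P = 1 / (1 + exp(12.8000)) = 0.0000.

0.0000


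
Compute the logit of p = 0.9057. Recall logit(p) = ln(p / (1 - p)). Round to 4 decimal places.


1 - p = 0.0943.
p/(1-p) = 9.6045.
logit = ln(9.6045) = 2.2622.

2.2622


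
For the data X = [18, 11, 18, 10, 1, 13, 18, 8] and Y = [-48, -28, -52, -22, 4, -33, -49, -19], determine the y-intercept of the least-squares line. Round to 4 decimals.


First find the slope: b1 = -3.1574.
Means: xbar = 12.1250, ybar = -30.8750.
b0 = ybar - b1 * xbar = -30.8750 - -3.1574 * 12.1250 = 7.4091.

7.4091


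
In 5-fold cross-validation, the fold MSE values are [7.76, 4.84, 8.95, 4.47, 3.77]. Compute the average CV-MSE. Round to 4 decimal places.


Sum of fold MSEs = 29.7900.
Average = 29.7900 / 5 = 5.9580.

5.9580


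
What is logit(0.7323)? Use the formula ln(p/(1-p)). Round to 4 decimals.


Compute the odds: 0.7323/0.2677 = 2.7355.
Take the natural log: ln(2.7355) = 1.0063.

1.0063


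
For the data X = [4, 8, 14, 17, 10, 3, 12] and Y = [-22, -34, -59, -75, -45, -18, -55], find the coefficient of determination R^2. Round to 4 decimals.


Fit the OLS line: b0 = -4.9401, b1 = -4.0209.
SSres = 22.7886.
SStot = 2568.0000.
R^2 = 1 - 22.7886/2568.0000 = 0.9911.

0.9911


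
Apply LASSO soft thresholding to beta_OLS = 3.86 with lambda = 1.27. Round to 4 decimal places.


|beta_OLS| = 3.86.
lambda = 1.27.
Since |beta| > lambda, coefficient = sign(beta)*(|beta| - lambda) = 2.5900.
Result = 2.5900.

2.5900


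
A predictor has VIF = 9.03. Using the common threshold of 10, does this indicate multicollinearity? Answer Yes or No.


Check: VIF = 9.03 vs threshold = 10.
Since 9.03 < 10, the answer is No.

No


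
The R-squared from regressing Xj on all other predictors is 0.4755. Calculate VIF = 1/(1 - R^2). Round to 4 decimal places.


Denominator: 1 - 0.4755 = 0.5245.
VIF = 1 / 0.5245 = 1.9066.

1.9066


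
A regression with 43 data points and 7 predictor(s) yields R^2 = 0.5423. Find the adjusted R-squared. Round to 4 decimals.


Using the formula:
(1 - 0.5423) = 0.4577.
Multiply by 42/35: 0.4577 * 42 = 19.2234, then 19.2234 / 35 = 0.5492.
Adj R^2 = 1 - 0.5492 = 0.4508.

0.4508


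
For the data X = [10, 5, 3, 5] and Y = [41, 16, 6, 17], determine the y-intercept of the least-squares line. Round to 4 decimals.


The slope is b1 = 4.9720.
Sample means are xbar = 5.7500 and ybar = 20.0000.
Intercept: b0 = 20.0000 - (4.9720)(5.7500) = -8.5888.

-8.5888


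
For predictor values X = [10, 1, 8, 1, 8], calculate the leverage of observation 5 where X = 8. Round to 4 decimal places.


n = 5, xbar = 5.6000.
SXX = sum((xi - xbar)^2) = 73.2000.
h = 1/5 + (8 - 5.6000)^2 / 73.2000 = 0.2787.

0.2787


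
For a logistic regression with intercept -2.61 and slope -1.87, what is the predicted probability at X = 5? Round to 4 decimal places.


z = -2.61 + -1.87 * 5 = -11.9600.
Sigmoid: P = 1 / (1 + exp(11.9600)) = 0.0000.

0.0000


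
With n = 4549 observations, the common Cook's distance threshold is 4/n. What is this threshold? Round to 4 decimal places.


The threshold is 4/n.
4/4549 = 0.0009.

0.0009


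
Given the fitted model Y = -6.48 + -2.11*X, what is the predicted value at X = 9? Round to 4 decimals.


Predicted value:
Y = -6.48 + (-2.11)(9) = -6.48 + -18.9900 = -25.4700.

-25.4700


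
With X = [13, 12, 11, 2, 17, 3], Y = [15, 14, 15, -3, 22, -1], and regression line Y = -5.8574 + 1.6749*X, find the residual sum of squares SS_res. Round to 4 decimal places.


Predicted values from Y = -5.8574 + 1.6749*X.
Residuals: [-0.9163, -0.2414, 2.4335, -0.4924, -0.6159, -0.1673].
SSres = 7.4696.

7.4696


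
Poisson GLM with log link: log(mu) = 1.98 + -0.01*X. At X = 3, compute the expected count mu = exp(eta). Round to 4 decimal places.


eta = 1.98 + -0.01 * 3 = 1.9500.
mu = exp(1.9500) = 7.0287.

7.0287


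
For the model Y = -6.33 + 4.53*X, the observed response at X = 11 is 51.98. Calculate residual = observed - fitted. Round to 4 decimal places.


Compute yhat = -6.33 + (4.53)(11) = 43.5000.
Residual = actual - predicted = 51.98 - 43.5000 = 8.4800.

8.4800


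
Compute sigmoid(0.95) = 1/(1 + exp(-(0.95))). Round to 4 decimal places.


exp(-0.9500) = 0.3867.
1 + exp(-z) = 1.3867.
sigmoid = 1/1.3867 = 0.7211.

0.7211


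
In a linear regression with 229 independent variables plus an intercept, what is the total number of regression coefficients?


Each predictor gets one coefficient, plus one intercept.
Total parameters = 229 + 1 = 230.

230


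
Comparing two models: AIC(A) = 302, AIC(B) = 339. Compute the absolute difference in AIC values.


|AIC_A - AIC_B| = |302 - 339| = 37.
Model A is preferred (lower AIC).

37


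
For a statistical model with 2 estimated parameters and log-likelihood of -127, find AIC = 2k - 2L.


Compute:
2k = 2*2 = 4.
-2*loglik = -2*(-127) = 254.
AIC = 4 + 254 = 258.

258


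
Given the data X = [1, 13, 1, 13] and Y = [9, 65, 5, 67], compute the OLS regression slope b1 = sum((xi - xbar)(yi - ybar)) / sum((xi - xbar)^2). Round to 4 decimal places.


The sample means are xbar = 7.0000 and ybar = 36.5000.
Compute S_xx = 144.0000 and S_xy = 708.0000.
Slope b1 = S_xy / S_xx = 708.0000 / 144.0000 = 4.9167.

4.9167


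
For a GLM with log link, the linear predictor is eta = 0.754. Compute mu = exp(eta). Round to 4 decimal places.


mu = exp(eta) = exp(0.754).
= 2.1255.

2.1255


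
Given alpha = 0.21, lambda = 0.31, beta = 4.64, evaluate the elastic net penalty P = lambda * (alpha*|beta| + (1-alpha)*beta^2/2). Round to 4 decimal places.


L1 component = 0.21 * |4.64| = 0.9744.
L2 component = 0.79 * 4.64^2 / 2 = 8.5042.
Penalty = 0.31 * (0.9744 + 8.5042) = 0.31 * 9.4786 = 2.9384.

2.9384


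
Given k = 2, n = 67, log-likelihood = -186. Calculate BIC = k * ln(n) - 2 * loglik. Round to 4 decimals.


k * ln(n) = 2 * ln(67) = 2 * 4.204693 = 8.409386.
-2 * loglik = -2 * (-186) = 372.
BIC = 8.409386 + 372 = 380.409386, which rounds to 380.4094.

380.4094


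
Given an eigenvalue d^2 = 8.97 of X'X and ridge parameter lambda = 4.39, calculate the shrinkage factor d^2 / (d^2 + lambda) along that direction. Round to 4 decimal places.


Compute the denominator: 8.97 + 4.39 = 13.3600.
Shrinkage factor = 8.97 / 13.3600 = 0.6714.

0.6714


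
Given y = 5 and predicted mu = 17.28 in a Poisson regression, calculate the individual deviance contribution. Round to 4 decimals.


y/mu = 5/17.28 = 0.289352 (approx.), and ln(5/17.28) = -1.240112.
y * ln(y/mu) = 5 * -1.240112 = -6.200560.
y - mu = -12.28.
D = 2 * (-6.200560 - -12.28) = 12.158880, which rounds to 12.1589.

12.1589


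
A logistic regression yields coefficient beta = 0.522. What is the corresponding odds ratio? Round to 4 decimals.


The odds ratio is computed as:
OR = e^(0.522) = 1.6854.

1.6854


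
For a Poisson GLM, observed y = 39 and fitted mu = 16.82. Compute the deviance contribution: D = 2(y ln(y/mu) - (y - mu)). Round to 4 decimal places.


y/mu = 39/16.82 = 2.318668 (approx.), and ln(39/16.82) = 0.840993.
y * ln(y/mu) = 39 * 0.840993 = 32.798727.
y - mu = 22.18.
D = 2 * (32.798727 - 22.18) = 21.237454, which rounds to 21.2375.

21.2375


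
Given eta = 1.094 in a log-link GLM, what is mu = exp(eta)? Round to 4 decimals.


The inverse log link gives:
mu = exp(1.094) = 2.9862.

2.9862


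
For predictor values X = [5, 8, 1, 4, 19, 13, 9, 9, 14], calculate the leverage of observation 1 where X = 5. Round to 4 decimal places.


Mean of X: xbar = 9.1111.
SXX = 246.8889.
For X = 5: h = 1/9 + (5 - 9.1111)^2/246.8889 = 0.1796.

0.1796


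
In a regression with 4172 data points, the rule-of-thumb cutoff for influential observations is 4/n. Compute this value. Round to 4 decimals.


Cook's distance cutoff = 4/n = 4/4172.
= 0.0010.

0.0010


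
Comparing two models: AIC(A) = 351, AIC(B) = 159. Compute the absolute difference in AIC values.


|AIC_A - AIC_B| = |351 - 159| = 192.
Model B is preferred (lower AIC).

192


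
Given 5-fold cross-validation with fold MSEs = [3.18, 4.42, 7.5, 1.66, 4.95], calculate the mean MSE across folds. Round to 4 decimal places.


Sum of fold MSEs = 21.7100.
Average = 21.7100 / 5 = 4.3420.

4.3420


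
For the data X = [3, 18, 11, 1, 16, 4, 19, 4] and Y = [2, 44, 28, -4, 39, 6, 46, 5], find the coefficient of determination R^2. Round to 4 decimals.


After computing the OLS fit (b0=-5.7853, b1=2.7932):
SSres = 13.1623, SStot = 2993.5000.
R^2 = 1 - 13.1623/2993.5000 = 0.9956.

0.9956


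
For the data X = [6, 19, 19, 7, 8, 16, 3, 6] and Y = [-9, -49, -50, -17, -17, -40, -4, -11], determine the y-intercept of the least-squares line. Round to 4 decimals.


Compute b1 = -2.8948 from the OLS formula.
With xbar = 10.5000 and ybar = -24.6250, the intercept is:
b0 = -24.6250 - -2.8948 * 10.5000 = 5.7707.

5.7707


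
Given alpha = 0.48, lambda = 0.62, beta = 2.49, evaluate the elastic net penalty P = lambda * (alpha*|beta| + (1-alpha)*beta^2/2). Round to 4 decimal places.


alpha * |beta| = 0.48 * 2.49 = 1.1952.
(1-alpha) * beta^2/2 = 0.52 * 6.2001/2 = 1.6120.
Total = 0.62 * (1.1952 + 1.6120) = 1.7405.

1.7405


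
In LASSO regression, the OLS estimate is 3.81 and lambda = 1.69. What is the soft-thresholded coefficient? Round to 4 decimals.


Check: |3.81| = 3.81 vs lambda = 1.69.
Since |beta| > lambda, coefficient = sign(beta)*(|beta| - lambda) = 2.1200.
Soft-thresholded coefficient = 2.1200.

2.1200


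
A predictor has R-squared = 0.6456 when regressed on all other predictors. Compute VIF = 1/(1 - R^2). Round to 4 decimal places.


VIF = 1 / (1 - 0.6456).
= 1 / 0.3544 = 2.8217.

2.8217


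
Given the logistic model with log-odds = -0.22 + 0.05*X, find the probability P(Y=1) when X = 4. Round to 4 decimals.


Compute z = -0.22 + (0.05)(4) = -0.0200.
exp(-z) = 1.0202.
P = 1/(1 + 1.0202) = 0.4950.

0.4950


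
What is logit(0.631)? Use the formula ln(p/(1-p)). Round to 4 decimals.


The odds are p/(1-p) = 0.631 / 0.369 = 1.7100.
logit(p) = ln(1.7100) = 0.5365.

0.5365


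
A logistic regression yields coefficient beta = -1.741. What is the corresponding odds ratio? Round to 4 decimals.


exp(-1.741) = 0.1753.
So the odds ratio is 0.1753.

0.1753


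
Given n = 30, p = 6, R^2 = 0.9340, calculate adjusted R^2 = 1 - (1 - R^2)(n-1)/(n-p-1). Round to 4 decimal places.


Plug in: Adj R^2 = 1 - (1 - 0.9340) * 29/23.
= 1 - 0.0660 * 29/23
= 1 - 1.9140 / 23
= 1 - 0.0832 = 0.9168.

0.9168


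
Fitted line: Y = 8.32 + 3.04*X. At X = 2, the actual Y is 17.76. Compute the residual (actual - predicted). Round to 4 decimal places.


Fitted value at X = 2 is yhat = 8.32 + 3.04*2 = 14.4000.
Residual = 17.76 - 14.4000 = 3.3600.

3.3600


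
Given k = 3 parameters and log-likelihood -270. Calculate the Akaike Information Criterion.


AIC = 2*3 - 2*(-270).
= 6 + 540 = 546.

546


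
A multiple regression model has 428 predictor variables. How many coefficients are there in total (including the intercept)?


Each predictor gets one coefficient, plus one intercept.
Total parameters = 428 + 1 = 429.

429


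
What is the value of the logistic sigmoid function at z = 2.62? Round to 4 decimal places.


exp(-2.6200) = 0.0728.
1 + exp(-z) = 1.0728.
sigmoid = 1/1.0728 = 0.9321.

0.9321


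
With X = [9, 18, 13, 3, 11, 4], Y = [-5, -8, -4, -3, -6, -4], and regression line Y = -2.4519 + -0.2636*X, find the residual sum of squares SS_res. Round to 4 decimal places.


Predicted values from Y = -2.4519 + -0.2636*X.
Residuals: [-0.1757, -0.8033, 1.8787, 0.2427, -0.6485, -0.4937].
SSres = 4.9289.

4.9289


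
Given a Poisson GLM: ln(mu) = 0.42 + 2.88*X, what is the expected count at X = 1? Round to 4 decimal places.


Compute eta = 0.42 + 2.88 * 1 = 3.3000.
Apply inverse link: mu = e^3.3000 = 27.1126.

27.1126


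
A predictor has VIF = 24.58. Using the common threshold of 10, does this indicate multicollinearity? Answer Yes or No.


Check: VIF = 24.58 vs threshold = 10.
Since 24.58 >= 10, the answer is Yes.

Yes


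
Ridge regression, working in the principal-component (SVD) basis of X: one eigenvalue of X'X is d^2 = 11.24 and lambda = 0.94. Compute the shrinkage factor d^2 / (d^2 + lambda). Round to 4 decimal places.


Denominator = d^2 + lambda = 11.24 + 0.94 = 12.1800.
Shrinkage = 11.24 / 12.1800 = 0.9228.

0.9228


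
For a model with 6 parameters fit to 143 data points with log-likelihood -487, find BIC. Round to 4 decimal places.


ln(143) = 4.962845.
k * ln(n) = 6 * 4.962845 = 29.777070.
-2L = 974.
BIC = 29.777070 + 974 = 1003.777070, which rounds to 1003.7771.

1003.7771


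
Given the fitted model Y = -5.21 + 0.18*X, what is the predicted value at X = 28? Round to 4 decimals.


Predicted value:
Y = -5.21 + (0.18)(28) = -5.21 + 5.0400 = -0.1700.

-0.1700


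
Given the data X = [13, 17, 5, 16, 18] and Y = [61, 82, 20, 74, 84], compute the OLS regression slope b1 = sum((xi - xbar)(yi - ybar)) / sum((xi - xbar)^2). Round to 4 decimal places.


First compute the means: xbar = 13.8000, ybar = 64.2000.
Then S_xx = sum((xi - xbar)^2) = 110.8000.
S_xy = sum((xi - xbar)(yi - ybar)) = 553.2000.
b1 = S_xy / S_xx = 553.2000 / 110.8000 = 4.9928.

4.9928


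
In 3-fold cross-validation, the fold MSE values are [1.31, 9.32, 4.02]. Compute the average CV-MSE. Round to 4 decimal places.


Total MSE across folds = 14.6500.
CV-MSE = 14.6500/3 = 4.8833.

4.8833


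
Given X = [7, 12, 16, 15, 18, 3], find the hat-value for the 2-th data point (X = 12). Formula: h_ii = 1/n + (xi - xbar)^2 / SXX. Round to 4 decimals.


n = 6, xbar = 11.8333.
SXX = sum((xi - xbar)^2) = 166.8333.
h = 1/6 + (12 - 11.8333)^2 / 166.8333 = 0.1668.

0.1668


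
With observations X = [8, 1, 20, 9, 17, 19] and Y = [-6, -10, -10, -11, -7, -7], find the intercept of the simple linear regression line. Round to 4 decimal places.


Compute b1 = 0.0706 from the OLS formula.
With xbar = 12.3333 and ybar = -8.5000, the intercept is:
b0 = -8.5000 - 0.0706 * 12.3333 = -9.3706.

-9.3706


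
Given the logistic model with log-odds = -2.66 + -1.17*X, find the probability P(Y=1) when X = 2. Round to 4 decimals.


Compute z = -2.66 + (-1.17)(2) = -5.0000.
exp(-z) = 148.4132.
P = 1/(1 + 148.4132) = 0.0067.

0.0067


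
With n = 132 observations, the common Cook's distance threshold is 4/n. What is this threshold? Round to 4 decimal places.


Using the rule of thumb:
Threshold = 4 / 132 = 0.0303.

0.0303


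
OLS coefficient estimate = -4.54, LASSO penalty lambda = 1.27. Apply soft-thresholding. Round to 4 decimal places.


Absolute value: |-4.54| = 4.54.
Compare to lambda = 1.27.
Since |beta| > lambda, coefficient = sign(beta)*(|beta| - lambda) = -3.2700.

-3.2700


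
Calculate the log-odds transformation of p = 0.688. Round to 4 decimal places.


The odds are p/(1-p) = 0.688 / 0.312 = 2.2051.
logit(p) = ln(2.2051) = 0.7908.

0.7908


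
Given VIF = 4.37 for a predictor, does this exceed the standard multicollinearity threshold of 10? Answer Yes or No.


Compare VIF = 4.37 to the threshold of 10.
4.37 < 10, so the answer is No.

No


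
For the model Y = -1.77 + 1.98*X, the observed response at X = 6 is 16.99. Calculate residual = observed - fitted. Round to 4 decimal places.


Compute yhat = -1.77 + (1.98)(6) = 10.1100.
Residual = actual - predicted = 16.99 - 10.1100 = 6.8800.

6.8800


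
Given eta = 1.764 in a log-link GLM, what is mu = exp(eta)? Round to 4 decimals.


The inverse log link gives:
mu = exp(1.764) = 5.8357.

5.8357


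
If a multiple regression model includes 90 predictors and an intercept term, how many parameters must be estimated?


Each predictor gets one coefficient, plus one intercept.
Total parameters = 90 + 1 = 91.

91


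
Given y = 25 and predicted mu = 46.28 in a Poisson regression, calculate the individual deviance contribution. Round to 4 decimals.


Compute y*ln(y/mu) = 25*ln(25/46.28) = 25*-0.615834 = -15.395850.
y - mu = -21.28.
D = 2*(-15.395850 - (-21.28)) = 11.768300, which rounds to 11.7683.

11.7683


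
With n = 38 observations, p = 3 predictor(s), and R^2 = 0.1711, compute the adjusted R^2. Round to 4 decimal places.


Adjusted R^2 = 1 - (1 - R^2) * (n-1)/(n-p-1).
(1 - R^2) = 0.8289.
(n-1)/(n-p-1) = 37/34.
(1 - R^2) * (n-1) = 0.8289 * 37 = 30.6693.
Divide by (n-p-1): 30.6693 / 34 = 0.9020.
Adj R^2 = 1 - 0.9020 = 0.0980.

0.0980


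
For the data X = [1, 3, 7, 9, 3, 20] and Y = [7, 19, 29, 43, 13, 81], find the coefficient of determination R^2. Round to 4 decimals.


Fit the OLS line: b0 = 4.1170, b1 = 3.8907.
SSres = 40.4540.
SStot = 3686.0000.
R^2 = 1 - 40.4540/3686.0000 = 0.9890.

0.9890


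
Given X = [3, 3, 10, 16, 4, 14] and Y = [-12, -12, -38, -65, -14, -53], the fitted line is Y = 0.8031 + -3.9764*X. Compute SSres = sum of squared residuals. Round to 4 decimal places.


Compute predicted values, then residuals = yi - yhat_i.
Residuals: [-0.8739, -0.8739, 0.9609, -2.1807, 1.1025, 1.8665].
SSres = sum(residual^2) = 11.9055.

11.9055


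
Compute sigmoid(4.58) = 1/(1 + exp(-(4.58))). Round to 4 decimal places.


exp(-4.5800) = 0.0103.
1 + exp(-z) = 1.0103.
sigmoid = 1/1.0103 = 0.9898.

0.9898


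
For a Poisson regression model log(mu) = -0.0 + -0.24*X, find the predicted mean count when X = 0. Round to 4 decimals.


eta = -0.0 + -0.24 * 0 = 0.0000.
mu = exp(0.0000) = 1.0000.

1.0000


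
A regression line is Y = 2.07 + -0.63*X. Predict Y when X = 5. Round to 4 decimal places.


Predicted value:
Y = 2.07 + (-0.63)(5) = 2.07 + -3.1500 = -1.0800.

-1.0800


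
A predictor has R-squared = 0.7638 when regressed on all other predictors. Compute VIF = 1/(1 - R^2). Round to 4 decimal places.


Denominator: 1 - 0.7638 = 0.2362.
VIF = 1 / 0.2362 = 4.2337.

4.2337


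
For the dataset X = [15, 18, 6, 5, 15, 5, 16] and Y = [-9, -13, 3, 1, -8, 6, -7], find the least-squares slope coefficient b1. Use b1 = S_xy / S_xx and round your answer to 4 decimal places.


The sample means are xbar = 11.4286 and ybar = -3.8571.
Compute S_xx = 201.7143 and S_xy = -239.4286.
Slope b1 = S_xy / S_xx = -239.4286 / 201.7143 = -1.1870.

-1.1870


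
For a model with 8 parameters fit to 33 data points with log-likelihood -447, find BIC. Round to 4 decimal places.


ln(33) = 3.496508.
k * ln(n) = 8 * 3.496508 = 27.972064.
-2L = 894.
BIC = 27.972064 + 894 = 921.972064, which rounds to 921.9721.

921.9721


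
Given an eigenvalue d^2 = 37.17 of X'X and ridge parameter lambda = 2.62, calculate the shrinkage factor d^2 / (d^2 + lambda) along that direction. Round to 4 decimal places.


Compute the denominator: 37.17 + 2.62 = 39.7900.
Shrinkage factor = 37.17 / 39.7900 = 0.9342.

0.9342


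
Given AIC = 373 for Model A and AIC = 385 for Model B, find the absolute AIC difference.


Absolute difference = |373 - 385| = 12.
The model with lower AIC (A) is preferred.

12


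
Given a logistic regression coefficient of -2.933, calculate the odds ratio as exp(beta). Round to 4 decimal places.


exp(-2.933) = 0.0532.
So the odds ratio is 0.0532.

0.0532


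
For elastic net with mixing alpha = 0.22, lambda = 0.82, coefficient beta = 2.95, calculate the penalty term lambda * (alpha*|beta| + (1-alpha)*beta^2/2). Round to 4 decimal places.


Compute:
L1 = 0.22 * 2.95 = 0.6490.
L2 = 0.78 * 2.95^2 / 2 = 3.3940.
Penalty = 0.82 * (0.6490 + 3.3940) = 3.3152.

3.3152


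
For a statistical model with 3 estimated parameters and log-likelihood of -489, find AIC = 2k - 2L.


Compute:
2k = 2*3 = 6.
-2*loglik = -2*(-489) = 978.
AIC = 6 + 978 = 984.

984


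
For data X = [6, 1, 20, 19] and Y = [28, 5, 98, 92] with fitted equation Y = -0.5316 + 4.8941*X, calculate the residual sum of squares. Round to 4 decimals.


Compute predicted values, then residuals = yi - yhat_i.
Residuals: [-0.8330, 0.6375, 0.6496, -0.4563].
SSres = sum(residual^2) = 1.7305.

1.7305


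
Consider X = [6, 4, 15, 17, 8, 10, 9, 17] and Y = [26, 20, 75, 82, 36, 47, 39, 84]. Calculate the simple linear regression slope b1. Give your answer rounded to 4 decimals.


First compute the means: xbar = 10.7500, ybar = 51.1250.
Then S_xx = sum((xi - xbar)^2) = 175.5000.
S_xy = sum((xi - xbar)(yi - ybar)) = 895.2500.
b1 = S_xy / S_xx = 895.2500 / 175.5000 = 5.1011.

5.1011


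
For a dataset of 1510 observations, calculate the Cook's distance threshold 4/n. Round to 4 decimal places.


Cook's distance cutoff = 4/n = 4/1510.
= 0.0026.

0.0026


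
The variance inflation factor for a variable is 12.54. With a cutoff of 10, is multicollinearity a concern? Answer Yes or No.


The threshold is 10.
VIF = 12.54 is >= 10.
Multicollinearity indication: Yes.

Yes


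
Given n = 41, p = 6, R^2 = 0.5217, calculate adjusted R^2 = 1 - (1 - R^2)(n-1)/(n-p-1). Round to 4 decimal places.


Using the formula:
(1 - 0.5217) = 0.4783.
Multiply by 40/34: 0.4783 * 40 = 19.1320, then 19.1320 / 34 = 0.5627.
Adj R^2 = 1 - 0.5627 = 0.4373.

0.4373
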